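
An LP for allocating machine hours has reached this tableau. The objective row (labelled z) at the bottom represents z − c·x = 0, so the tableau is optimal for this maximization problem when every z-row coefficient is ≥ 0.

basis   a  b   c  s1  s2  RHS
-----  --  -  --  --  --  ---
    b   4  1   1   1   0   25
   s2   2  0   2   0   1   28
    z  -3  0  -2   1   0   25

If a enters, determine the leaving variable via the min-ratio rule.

Column a entries and ratios — b: 25/4 = 25/4; s2: 28/2 = 14.
Smallest ratio is 25/4 in the row of b, so b leaves.

b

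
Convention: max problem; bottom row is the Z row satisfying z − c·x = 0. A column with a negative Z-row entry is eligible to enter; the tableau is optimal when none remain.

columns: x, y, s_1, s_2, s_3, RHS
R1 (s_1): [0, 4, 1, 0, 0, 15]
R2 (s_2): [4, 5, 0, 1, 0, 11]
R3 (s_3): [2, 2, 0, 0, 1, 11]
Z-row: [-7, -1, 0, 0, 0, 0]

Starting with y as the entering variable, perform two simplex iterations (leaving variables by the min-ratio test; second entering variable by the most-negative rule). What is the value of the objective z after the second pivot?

Ratio test on column y — row 1: 15/4 = 15/4; row 2: 11/5 = 11/5; row 3: 11/2 = 11/2. Minimum is 11/5 at row 2 (s_2 leaves); pivot element 5.
Pivot on row 2; the Z-row RHS becomes 0 − (-1)·(11/5) = 11/5.
Next entering variable (most negative Z-row entry -31/5): x.
Ratio test on column x — row 1: entry -16/5 ≤ 0; row 2: (11/5)/(4/5) = 11/4; row 3: (33/5)/(2/5) = 33/2. Minimum is 11/4 at row 2 (y leaves); pivot element 4/5.
After the second pivot the Z-row RHS is 11/5 − (-31/5)·(11/4) = 77/4.

77/4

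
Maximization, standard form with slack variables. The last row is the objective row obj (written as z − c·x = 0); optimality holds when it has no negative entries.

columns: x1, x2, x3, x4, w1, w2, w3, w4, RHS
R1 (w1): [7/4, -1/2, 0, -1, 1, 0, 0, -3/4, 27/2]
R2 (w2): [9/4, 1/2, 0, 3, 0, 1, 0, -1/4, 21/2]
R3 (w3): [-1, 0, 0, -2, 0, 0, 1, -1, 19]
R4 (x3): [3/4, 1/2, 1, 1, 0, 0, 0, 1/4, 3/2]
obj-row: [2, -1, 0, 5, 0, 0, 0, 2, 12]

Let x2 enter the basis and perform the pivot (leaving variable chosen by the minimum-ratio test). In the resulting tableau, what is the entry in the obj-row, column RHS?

Ratio test on column x2 — row 1: entry -1/2 ≤ 0; row 2: (21/2)/(1/2) = 21; row 3: entry 0 ≤ 0; row 4: (3/2)/(1/2) = 3. Minimum is 3 at row 4 (x3 leaves); pivot element 1/2.
Divide row 4 by 1/2; eliminate column x2 from the other rows.
obj-row update in column RHS: 12 − (-1)·3 = 15.

15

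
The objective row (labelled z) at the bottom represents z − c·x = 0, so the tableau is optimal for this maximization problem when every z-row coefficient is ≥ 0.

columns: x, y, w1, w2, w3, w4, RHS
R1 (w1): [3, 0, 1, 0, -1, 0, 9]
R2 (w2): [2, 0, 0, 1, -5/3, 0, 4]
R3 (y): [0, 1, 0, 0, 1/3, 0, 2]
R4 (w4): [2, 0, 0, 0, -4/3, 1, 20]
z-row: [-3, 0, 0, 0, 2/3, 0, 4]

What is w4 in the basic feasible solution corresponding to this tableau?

w4 is basic (row 4); its value is the RHS of that row, 20.

20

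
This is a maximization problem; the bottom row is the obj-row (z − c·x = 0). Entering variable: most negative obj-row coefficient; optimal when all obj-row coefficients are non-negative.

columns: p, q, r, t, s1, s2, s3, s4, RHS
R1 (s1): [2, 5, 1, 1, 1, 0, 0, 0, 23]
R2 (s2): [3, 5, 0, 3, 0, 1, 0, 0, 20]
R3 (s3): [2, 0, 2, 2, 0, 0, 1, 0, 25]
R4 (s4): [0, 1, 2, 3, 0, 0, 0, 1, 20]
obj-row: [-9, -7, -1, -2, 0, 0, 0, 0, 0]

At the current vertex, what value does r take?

0

r is not in the basis, so in the current basic feasible solution r = 0.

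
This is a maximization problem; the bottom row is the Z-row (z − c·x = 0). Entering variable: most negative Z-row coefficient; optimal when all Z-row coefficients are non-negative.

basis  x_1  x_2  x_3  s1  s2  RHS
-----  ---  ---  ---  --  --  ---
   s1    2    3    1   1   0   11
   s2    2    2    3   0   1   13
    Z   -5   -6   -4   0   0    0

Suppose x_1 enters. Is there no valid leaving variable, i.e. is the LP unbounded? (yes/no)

Column x_1 has positive entries in row(s) 1, 2, so the ratio test bounds it — not unbounded.

no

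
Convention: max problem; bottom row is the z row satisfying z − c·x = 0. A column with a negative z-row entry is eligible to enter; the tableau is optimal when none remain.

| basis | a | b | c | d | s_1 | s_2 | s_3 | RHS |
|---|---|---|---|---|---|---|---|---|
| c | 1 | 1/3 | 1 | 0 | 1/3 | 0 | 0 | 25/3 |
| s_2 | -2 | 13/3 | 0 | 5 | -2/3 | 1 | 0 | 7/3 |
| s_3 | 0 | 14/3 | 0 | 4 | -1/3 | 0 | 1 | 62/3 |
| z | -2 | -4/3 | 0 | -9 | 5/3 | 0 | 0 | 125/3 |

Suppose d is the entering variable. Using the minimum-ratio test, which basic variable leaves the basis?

s_2

Column d entries and ratios — c: 0 ≤ 0, skip; s_2: (7/3)/5 = 7/15; s_3: (62/3)/4 = 31/6.
Smallest ratio is 7/15 in the row of s_2, so s_2 leaves.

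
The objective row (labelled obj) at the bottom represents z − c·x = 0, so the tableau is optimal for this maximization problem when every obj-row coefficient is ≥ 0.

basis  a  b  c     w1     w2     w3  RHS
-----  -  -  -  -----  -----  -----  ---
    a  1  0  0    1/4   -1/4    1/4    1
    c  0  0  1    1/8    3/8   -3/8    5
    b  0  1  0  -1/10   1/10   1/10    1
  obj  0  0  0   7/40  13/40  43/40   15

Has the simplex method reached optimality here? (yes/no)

Every obj-row coefficient is ≥ 0, so the tableau is optimal.

yes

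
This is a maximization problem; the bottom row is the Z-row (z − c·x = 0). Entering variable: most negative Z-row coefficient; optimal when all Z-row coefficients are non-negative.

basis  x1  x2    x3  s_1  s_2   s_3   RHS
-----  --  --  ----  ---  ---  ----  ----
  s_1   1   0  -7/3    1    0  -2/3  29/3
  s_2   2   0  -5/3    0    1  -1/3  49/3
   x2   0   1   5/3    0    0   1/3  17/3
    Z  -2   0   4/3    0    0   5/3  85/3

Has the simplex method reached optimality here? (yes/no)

The Z-row has a negative entry -2 in column x1, so it is not optimal.

no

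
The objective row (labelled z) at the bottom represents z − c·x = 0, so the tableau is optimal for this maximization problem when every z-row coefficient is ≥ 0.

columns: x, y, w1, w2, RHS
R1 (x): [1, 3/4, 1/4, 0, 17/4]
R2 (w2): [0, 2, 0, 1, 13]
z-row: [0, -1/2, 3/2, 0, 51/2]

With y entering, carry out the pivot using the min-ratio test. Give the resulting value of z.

Ratio test on column y — row 1: (17/4)/(3/4) = 17/3; row 2: 13/2 = 13/2. Minimum is 17/3 at row 1 (x leaves); pivot element 3/4.
Pivot on row 1; the z-row RHS becomes 51/2 − (-1/2)·(17/3) = 85/3.

85/3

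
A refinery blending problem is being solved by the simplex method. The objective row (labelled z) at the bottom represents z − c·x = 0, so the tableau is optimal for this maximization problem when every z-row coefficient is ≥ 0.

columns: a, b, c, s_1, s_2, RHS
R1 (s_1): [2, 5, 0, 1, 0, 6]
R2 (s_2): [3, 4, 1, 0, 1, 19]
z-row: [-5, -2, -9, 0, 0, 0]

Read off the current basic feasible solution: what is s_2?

s_2 is basic (row 2); its value is the RHS of that row, 19.

19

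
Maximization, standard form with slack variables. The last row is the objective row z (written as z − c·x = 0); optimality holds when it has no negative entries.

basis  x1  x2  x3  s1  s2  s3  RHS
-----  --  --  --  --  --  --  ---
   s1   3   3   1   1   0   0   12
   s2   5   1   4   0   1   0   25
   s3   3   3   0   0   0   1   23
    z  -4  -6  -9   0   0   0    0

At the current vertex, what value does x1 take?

x1 is not in the basis, so in the current basic feasible solution x1 = 0.

0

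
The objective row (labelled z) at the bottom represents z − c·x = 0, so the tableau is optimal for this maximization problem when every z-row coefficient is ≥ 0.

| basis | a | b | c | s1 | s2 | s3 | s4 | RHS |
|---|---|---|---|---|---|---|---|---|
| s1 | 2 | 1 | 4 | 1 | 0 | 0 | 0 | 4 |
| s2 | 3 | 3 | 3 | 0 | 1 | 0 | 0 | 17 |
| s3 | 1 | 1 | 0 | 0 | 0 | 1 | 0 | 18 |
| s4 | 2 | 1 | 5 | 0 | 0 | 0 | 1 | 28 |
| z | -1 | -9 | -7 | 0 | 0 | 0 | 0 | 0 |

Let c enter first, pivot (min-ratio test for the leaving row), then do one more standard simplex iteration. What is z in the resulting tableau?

36

Ratio test on column c — row 1: 4/4 = 1; row 2: 17/3 = 17/3; row 3: entry 0 ≤ 0; row 4: 28/5 = 28/5. Minimum is 1 at row 1 (s1 leaves); pivot element 4.
Pivot on row 1; the z-row RHS becomes 0 − (-7)·1 = 7.
Next entering variable (most negative z-row entry -29/4): b.
Ratio test on column b — row 1: 1/(1/4) = 4; row 2: 14/(9/4) = 56/9; row 3: 18/1 = 18; row 4: entry -1/4 ≤ 0. Minimum is 4 at row 1 (c leaves); pivot element 1/4.
After the second pivot the z-row RHS is 7 − (-29/4)·4 = 36.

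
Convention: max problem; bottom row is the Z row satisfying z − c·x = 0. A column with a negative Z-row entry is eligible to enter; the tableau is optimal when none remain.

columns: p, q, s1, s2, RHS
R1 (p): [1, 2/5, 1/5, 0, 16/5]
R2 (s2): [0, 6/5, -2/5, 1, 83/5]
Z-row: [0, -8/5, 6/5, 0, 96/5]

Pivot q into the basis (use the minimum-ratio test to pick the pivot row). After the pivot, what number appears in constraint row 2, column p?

Ratio test on column q — row 1: (16/5)/(2/5) = 8; row 2: (83/5)/(6/5) = 83/6. Minimum is 8 at row 1 (p leaves); pivot element 2/5.
Divide row 1 by 2/5; eliminate column q from the other rows.
Row 2 update in column p: 0 − (6/5)·(5/2) = -3.

-3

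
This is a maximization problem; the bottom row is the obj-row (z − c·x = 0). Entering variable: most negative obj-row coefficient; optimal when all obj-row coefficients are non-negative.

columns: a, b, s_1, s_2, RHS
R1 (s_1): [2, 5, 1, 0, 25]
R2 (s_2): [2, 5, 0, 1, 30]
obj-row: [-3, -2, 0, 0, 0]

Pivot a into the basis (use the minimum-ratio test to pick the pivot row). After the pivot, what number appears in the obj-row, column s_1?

3/2

Ratio test on column a — row 1: 25/2 = 25/2; row 2: 30/2 = 15. Minimum is 25/2 at row 1 (s_1 leaves); pivot element 2.
Divide row 1 by 2; eliminate column a from the other rows.
obj-row update in column s_1: 0 − (-3)·(1/2) = 3/2.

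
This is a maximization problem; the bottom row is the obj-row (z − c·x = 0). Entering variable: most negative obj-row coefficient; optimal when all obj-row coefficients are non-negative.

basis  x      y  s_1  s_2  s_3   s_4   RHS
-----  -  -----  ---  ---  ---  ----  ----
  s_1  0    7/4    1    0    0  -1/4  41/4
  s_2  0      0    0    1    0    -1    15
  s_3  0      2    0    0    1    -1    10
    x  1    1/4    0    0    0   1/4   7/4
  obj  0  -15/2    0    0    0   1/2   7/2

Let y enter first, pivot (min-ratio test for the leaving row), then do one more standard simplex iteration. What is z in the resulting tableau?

136/3

Ratio test on column y — row 1: (41/4)/(7/4) = 41/7; row 2: entry 0 ≤ 0; row 3: 10/2 = 5; row 4: (7/4)/(1/4) = 7. Minimum is 5 at row 3 (s_3 leaves); pivot element 2.
Pivot on row 3; the obj-row RHS becomes 7/2 − (-15/2)·5 = 41.
Next entering variable (most negative obj-row entry -13/4): s_4.
Ratio test on column s_4 — row 1: (3/2)/(5/8) = 12/5; row 2: entry -1 ≤ 0; row 3: entry -1/2 ≤ 0; row 4: (1/2)/(3/8) = 4/3. Minimum is 4/3 at row 4 (x leaves); pivot element 3/8.
After the second pivot the obj-row RHS is 41 − (-13/4)·(4/3) = 136/3.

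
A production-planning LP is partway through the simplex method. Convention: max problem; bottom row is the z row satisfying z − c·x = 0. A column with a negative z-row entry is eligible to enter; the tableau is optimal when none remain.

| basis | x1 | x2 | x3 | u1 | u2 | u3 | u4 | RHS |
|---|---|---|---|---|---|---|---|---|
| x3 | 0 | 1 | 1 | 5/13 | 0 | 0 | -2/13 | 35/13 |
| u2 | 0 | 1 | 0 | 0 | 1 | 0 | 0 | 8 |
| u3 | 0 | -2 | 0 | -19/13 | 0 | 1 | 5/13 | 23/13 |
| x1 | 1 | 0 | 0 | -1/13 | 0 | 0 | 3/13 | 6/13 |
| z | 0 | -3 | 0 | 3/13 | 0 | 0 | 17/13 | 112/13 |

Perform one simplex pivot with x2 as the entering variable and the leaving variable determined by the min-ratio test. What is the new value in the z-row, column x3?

3

Ratio test on column x2 — row 1: (35/13)/1 = 35/13; row 2: 8/1 = 8; row 3: entry -2 ≤ 0; row 4: entry 0 ≤ 0. Minimum is 35/13 at row 1 (x3 leaves); pivot element 1.
Divide row 1 by 1; eliminate column x2 from the other rows.
z-row update in column x3: 0 − (-3)·1 = 3.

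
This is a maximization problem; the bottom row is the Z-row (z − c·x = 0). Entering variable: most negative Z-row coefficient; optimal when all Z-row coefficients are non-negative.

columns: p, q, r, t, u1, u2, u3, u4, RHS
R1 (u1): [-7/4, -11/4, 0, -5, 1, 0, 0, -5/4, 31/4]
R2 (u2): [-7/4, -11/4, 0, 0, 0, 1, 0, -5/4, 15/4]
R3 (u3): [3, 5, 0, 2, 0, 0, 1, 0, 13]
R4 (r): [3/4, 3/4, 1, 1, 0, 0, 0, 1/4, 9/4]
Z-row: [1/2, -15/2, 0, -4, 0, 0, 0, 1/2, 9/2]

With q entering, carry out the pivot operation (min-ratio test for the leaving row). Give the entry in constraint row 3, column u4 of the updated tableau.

0

Ratio test on column q — row 1: entry -11/4 ≤ 0; row 2: entry -11/4 ≤ 0; row 3: 13/5 = 13/5; row 4: (9/4)/(3/4) = 3. Minimum is 13/5 at row 3 (u3 leaves); pivot element 5.
Divide row 3 by 5; eliminate column q from the other rows.
In the new row 3, the u4 entry is the old entry divided by the pivot: 0/5 = 0.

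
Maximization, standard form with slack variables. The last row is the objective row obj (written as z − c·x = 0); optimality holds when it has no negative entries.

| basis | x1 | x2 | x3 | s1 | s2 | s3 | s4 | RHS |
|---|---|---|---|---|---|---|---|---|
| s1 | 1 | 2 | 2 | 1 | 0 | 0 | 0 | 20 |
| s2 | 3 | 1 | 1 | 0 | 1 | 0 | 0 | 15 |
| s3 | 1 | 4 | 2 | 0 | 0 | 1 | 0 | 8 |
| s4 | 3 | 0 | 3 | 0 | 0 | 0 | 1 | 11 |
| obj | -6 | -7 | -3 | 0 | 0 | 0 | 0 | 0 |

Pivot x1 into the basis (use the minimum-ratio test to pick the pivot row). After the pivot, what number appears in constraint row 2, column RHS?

Ratio test on column x1 — row 1: 20/1 = 20; row 2: 15/3 = 5; row 3: 8/1 = 8; row 4: 11/3 = 11/3. Minimum is 11/3 at row 4 (s4 leaves); pivot element 3.
Divide row 4 by 3; eliminate column x1 from the other rows.
Row 2 update in column RHS: 15 − 3·(11/3) = 4.

4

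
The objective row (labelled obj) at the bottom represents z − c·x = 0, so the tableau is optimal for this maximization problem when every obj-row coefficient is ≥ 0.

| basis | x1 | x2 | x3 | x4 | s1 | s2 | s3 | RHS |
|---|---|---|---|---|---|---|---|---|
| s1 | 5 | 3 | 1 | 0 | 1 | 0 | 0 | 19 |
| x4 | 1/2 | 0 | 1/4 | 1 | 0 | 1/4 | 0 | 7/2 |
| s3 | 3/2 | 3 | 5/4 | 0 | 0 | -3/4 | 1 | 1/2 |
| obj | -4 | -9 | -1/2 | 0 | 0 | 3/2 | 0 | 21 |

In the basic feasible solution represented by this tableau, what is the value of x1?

0

x1 is not in the basis, so in the current basic feasible solution x1 = 0.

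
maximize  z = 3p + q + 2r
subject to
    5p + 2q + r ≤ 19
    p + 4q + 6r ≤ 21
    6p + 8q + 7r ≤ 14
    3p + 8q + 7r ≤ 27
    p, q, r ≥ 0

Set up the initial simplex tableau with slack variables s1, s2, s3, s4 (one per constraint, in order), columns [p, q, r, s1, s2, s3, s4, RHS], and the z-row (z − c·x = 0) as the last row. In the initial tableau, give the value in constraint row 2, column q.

Constraint 2 has coefficient 4 on q.

4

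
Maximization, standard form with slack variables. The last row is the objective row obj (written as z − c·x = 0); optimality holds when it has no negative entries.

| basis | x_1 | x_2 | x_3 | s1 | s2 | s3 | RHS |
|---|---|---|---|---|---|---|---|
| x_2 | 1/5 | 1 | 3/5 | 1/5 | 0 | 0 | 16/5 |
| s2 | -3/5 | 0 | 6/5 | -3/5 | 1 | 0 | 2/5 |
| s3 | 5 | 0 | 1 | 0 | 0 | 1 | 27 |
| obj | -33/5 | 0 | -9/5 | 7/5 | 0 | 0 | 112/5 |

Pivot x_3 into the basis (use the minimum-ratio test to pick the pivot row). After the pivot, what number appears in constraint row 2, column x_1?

Ratio test on column x_3 — row 1: (16/5)/(3/5) = 16/3; row 2: (2/5)/(6/5) = 1/3; row 3: 27/1 = 27. Minimum is 1/3 at row 2 (s2 leaves); pivot element 6/5.
Divide row 2 by 6/5; eliminate column x_3 from the other rows.
In the new row 2, the x_1 entry is the old entry divided by the pivot: (-3/5)/(6/5) = -1/2.

-1/2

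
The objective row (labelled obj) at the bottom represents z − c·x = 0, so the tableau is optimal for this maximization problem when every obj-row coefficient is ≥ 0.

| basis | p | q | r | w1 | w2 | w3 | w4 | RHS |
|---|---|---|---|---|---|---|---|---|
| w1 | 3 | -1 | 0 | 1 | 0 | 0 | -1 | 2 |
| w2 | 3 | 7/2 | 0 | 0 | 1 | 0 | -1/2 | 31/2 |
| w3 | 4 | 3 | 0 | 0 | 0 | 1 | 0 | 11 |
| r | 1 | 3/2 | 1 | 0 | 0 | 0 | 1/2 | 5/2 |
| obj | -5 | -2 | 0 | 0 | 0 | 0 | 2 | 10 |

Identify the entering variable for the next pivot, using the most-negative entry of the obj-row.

p

Negative obj-row entries: p: -5, q: -2.
The most negative is -5 in column p, so p enters.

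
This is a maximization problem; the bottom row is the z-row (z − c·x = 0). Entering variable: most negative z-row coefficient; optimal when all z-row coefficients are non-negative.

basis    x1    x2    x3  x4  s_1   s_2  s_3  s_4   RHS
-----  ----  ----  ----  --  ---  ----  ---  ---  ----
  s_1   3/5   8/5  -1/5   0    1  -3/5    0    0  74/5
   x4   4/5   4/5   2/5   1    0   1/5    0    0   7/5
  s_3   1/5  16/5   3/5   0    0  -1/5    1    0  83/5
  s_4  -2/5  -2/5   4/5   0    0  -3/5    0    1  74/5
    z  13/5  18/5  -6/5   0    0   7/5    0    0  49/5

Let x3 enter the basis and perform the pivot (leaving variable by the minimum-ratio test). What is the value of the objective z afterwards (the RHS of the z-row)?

14

Ratio test on column x3 — row 1: entry -1/5 ≤ 0; row 2: (7/5)/(2/5) = 7/2; row 3: (83/5)/(3/5) = 83/3; row 4: (74/5)/(4/5) = 37/2. Minimum is 7/2 at row 2 (x4 leaves); pivot element 2/5.
Pivot on row 2; the z-row RHS becomes 49/5 − (-6/5)·(7/2) = 14.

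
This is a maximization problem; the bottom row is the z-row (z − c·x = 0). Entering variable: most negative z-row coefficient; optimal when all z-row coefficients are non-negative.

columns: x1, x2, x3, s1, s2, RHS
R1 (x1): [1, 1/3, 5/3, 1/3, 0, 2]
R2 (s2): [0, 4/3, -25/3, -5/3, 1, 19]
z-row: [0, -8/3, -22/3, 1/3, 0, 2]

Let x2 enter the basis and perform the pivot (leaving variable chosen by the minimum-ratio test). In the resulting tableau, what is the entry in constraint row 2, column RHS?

Ratio test on column x2 — row 1: 2/(1/3) = 6; row 2: 19/(4/3) = 57/4. Minimum is 6 at row 1 (x1 leaves); pivot element 1/3.
Divide row 1 by 1/3; eliminate column x2 from the other rows.
Row 2 update in column RHS: 19 − (4/3)·6 = 11.

11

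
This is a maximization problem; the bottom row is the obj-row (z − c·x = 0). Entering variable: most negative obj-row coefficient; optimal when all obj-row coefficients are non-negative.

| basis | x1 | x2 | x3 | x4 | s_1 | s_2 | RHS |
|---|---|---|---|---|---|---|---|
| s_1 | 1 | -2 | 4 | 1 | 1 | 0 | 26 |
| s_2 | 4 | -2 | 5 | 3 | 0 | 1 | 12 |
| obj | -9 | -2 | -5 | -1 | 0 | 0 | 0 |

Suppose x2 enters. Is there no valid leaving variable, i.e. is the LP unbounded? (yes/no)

yes

Every constraint-row entry in column x2 is ≤ 0, so increasing x2 is unbounded.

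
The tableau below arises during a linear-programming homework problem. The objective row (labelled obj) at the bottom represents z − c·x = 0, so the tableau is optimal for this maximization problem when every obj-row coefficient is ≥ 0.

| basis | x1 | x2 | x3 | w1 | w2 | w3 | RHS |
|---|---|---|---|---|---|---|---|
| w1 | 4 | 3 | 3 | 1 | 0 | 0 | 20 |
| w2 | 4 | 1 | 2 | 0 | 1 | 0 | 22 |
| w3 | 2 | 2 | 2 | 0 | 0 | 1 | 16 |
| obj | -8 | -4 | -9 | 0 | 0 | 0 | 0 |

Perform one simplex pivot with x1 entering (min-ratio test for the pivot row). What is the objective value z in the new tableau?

40

Ratio test on column x1 — row 1: 20/4 = 5; row 2: 22/4 = 11/2; row 3: 16/2 = 8. Minimum is 5 at row 1 (w1 leaves); pivot element 4.
Pivot on row 1; the obj-row RHS becomes 0 − (-8)·5 = 40.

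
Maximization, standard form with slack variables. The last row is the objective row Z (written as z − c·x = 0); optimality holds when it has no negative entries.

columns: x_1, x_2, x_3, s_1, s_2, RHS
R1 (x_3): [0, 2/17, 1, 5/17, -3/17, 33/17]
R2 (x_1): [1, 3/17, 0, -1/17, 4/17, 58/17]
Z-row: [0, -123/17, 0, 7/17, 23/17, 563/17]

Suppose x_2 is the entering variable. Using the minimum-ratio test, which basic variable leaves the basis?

x_3

Column x_2 entries and ratios — x_3: (33/17)/(2/17) = 33/2; x_1: (58/17)/(3/17) = 58/3.
Smallest ratio is 33/2 in the row of x_3, so x_3 leaves.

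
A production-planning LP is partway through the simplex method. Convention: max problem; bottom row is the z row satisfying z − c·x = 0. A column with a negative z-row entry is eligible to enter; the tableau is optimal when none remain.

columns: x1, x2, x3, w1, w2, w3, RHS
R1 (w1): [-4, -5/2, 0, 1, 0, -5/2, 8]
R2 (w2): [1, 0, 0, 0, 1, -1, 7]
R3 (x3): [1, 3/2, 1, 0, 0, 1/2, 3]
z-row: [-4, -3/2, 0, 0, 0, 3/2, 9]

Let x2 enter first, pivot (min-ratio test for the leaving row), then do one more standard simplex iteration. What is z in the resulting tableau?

Ratio test on column x2 — row 1: entry -5/2 ≤ 0; row 2: entry 0 ≤ 0; row 3: 3/(3/2) = 2. Minimum is 2 at row 3 (x3 leaves); pivot element 3/2.
Pivot on row 3; the z-row RHS becomes 9 − (-3/2)·2 = 12.
Next entering variable (most negative z-row entry -3): x1.
Ratio test on column x1 — row 1: entry -7/3 ≤ 0; row 2: 7/1 = 7; row 3: 2/(2/3) = 3. Minimum is 3 at row 3 (x2 leaves); pivot element 2/3.
After the second pivot the z-row RHS is 12 − (-3)·3 = 21.

21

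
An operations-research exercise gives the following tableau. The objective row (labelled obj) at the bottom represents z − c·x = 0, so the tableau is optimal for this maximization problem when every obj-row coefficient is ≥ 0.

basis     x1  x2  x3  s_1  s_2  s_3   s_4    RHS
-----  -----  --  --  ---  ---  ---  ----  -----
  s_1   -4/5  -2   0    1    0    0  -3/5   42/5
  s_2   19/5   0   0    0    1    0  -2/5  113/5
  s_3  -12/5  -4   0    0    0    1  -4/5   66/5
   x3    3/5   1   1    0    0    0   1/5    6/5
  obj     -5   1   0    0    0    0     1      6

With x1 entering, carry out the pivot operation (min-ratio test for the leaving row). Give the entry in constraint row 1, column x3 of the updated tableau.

4/3

Ratio test on column x1 — row 1: entry -4/5 ≤ 0; row 2: (113/5)/(19/5) = 113/19; row 3: entry -12/5 ≤ 0; row 4: (6/5)/(3/5) = 2. Minimum is 2 at row 4 (x3 leaves); pivot element 3/5.
Divide row 4 by 3/5; eliminate column x1 from the other rows.
Row 1 update in column x3: 0 − (-4/5)·(5/3) = 4/3.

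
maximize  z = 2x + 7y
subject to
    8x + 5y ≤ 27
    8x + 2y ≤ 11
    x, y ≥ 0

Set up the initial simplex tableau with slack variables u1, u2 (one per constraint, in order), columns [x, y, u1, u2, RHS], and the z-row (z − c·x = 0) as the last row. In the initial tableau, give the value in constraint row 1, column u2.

Slack u2 belongs to constraint 2; its column is the unit vector e_2, so the entry in row 1 is 0.

0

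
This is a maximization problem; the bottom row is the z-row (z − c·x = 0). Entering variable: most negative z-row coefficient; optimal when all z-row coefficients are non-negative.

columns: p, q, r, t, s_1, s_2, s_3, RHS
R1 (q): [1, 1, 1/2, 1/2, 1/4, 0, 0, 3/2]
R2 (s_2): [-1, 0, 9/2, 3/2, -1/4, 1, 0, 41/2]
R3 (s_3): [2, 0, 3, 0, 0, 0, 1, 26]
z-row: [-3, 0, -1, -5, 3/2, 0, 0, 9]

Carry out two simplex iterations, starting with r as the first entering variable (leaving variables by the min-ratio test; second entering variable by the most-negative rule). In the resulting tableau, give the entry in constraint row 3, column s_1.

Ratio test on column r — row 1: (3/2)/(1/2) = 3; row 2: (41/2)/(9/2) = 41/9; row 3: 26/3 = 26/3. Minimum is 3 at row 1 (q leaves); pivot element 1/2.
Divide row 1 by 1/2; eliminate column r from the other rows.
Second iteration: most negative z-row entry is -4 in column t, so t enters.
Ratio test on column t — row 1: 3/1 = 3; row 2: entry -3 ≤ 0; row 3: entry -3 ≤ 0. Minimum is 3 at row 1 (r leaves); pivot element 1.
Divide row 1 by 1; eliminate column t from the other rows.
After both pivots, the entry at constraint row 3, column s_1 is 0.

0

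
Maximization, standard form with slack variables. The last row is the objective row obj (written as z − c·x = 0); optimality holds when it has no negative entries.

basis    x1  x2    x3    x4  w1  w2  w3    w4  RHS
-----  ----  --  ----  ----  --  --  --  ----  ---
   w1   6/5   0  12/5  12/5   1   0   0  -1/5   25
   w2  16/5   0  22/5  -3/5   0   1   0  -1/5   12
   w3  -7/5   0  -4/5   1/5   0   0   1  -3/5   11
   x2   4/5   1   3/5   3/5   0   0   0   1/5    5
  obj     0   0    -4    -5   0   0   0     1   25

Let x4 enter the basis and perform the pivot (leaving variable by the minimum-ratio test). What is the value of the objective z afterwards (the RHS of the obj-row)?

Ratio test on column x4 — row 1: 25/(12/5) = 125/12; row 2: entry -3/5 ≤ 0; row 3: 11/(1/5) = 55; row 4: 5/(3/5) = 25/3. Minimum is 25/3 at row 4 (x2 leaves); pivot element 3/5.
Pivot on row 4; the obj-row RHS becomes 25 − (-5)·(25/3) = 200/3.

200/3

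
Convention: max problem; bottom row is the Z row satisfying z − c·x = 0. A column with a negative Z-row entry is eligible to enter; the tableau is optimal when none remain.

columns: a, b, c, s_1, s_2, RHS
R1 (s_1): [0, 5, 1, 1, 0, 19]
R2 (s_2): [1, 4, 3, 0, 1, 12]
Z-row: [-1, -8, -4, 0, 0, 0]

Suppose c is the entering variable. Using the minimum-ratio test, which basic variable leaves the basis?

Column c entries and ratios — s_1: 19/1 = 19; s_2: 12/3 = 4.
Smallest ratio is 4 in the row of s_2, so s_2 leaves.

s_2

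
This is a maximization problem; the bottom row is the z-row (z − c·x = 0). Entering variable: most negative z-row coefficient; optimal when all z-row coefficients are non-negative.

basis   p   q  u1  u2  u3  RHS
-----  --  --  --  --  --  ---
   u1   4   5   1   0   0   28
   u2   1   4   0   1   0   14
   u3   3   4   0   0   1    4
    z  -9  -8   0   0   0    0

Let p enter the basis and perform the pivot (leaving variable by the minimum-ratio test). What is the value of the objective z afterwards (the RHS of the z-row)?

12

Ratio test on column p — row 1: 28/4 = 7; row 2: 14/1 = 14; row 3: 4/3 = 4/3. Minimum is 4/3 at row 3 (u3 leaves); pivot element 3.
Pivot on row 3; the z-row RHS becomes 0 − (-9)·(4/3) = 12.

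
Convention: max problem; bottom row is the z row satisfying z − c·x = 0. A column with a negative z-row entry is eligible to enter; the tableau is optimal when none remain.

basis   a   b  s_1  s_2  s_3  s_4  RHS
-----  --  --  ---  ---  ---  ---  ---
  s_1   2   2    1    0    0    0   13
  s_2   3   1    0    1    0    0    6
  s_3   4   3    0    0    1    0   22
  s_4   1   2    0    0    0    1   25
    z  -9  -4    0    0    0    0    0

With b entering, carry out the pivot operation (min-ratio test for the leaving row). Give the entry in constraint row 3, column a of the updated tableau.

Ratio test on column b — row 1: 13/2 = 13/2; row 2: 6/1 = 6; row 3: 22/3 = 22/3; row 4: 25/2 = 25/2. Minimum is 6 at row 2 (s_2 leaves); pivot element 1.
Divide row 2 by 1; eliminate column b from the other rows.
Row 3 update in column a: 4 − 3·3 = -5.

-5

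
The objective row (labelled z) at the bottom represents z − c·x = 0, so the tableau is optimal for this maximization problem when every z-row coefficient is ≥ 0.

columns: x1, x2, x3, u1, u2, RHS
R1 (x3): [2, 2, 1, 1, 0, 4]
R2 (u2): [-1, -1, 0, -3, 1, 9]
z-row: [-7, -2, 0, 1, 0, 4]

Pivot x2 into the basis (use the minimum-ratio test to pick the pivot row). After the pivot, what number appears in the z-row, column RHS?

8

Ratio test on column x2 — row 1: 4/2 = 2; row 2: entry -1 ≤ 0. Minimum is 2 at row 1 (x3 leaves); pivot element 2.
Divide row 1 by 2; eliminate column x2 from the other rows.
z-row update in column RHS: 4 − (-2)·2 = 8.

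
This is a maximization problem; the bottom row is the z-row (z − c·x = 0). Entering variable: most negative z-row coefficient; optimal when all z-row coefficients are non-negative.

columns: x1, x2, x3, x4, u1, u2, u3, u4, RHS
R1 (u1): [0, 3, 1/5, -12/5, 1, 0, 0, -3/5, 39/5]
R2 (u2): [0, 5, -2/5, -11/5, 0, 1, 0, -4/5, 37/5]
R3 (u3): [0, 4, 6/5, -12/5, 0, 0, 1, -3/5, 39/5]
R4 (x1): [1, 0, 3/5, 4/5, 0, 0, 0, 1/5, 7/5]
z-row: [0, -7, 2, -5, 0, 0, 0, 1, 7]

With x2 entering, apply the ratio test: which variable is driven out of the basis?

u2

Column x2 entries and ratios — u1: (39/5)/3 = 13/5; u2: (37/5)/5 = 37/25; u3: (39/5)/4 = 39/20; x1: 0 ≤ 0, skip.
Smallest ratio is 37/25 in the row of u2, so u2 leaves.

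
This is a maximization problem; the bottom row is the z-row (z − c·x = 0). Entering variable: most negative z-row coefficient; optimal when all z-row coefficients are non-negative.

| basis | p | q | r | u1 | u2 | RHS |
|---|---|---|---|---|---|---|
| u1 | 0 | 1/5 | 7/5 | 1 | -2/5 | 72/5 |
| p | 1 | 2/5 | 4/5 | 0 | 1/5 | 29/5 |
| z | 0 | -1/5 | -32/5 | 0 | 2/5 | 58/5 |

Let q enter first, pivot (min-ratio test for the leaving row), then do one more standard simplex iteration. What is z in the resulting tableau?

58

Ratio test on column q — row 1: (72/5)/(1/5) = 72; row 2: (29/5)/(2/5) = 29/2. Minimum is 29/2 at row 2 (p leaves); pivot element 2/5.
Pivot on row 2; the z-row RHS becomes 58/5 − (-1/5)·(29/2) = 29/2.
Next entering variable (most negative z-row entry -6): r.
Ratio test on column r — row 1: (23/2)/1 = 23/2; row 2: (29/2)/2 = 29/4. Minimum is 29/4 at row 2 (q leaves); pivot element 2.
After the second pivot the z-row RHS is 29/2 − (-6)·(29/4) = 58.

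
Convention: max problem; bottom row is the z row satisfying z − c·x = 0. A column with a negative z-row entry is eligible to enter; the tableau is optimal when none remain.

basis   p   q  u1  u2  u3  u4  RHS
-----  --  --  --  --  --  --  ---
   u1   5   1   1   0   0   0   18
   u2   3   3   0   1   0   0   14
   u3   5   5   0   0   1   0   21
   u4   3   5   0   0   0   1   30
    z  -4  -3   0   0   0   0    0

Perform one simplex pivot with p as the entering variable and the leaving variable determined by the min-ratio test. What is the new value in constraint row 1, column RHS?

Ratio test on column p — row 1: 18/5 = 18/5; row 2: 14/3 = 14/3; row 3: 21/5 = 21/5; row 4: 30/3 = 10. Minimum is 18/5 at row 1 (u1 leaves); pivot element 5.
Divide row 1 by 5; eliminate column p from the other rows.
In the new row 1, the RHS entry is the old entry divided by the pivot: 18/5 = 18/5.

18/5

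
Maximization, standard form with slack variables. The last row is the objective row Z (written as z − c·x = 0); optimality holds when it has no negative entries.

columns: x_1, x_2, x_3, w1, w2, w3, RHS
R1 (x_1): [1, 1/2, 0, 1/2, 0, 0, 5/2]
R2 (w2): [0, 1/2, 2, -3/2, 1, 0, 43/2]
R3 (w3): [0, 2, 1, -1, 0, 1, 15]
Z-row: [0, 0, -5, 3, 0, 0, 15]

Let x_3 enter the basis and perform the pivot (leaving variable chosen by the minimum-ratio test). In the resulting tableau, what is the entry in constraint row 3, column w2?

-1/2

Ratio test on column x_3 — row 1: entry 0 ≤ 0; row 2: (43/2)/2 = 43/4; row 3: 15/1 = 15. Minimum is 43/4 at row 2 (w2 leaves); pivot element 2.
Divide row 2 by 2; eliminate column x_3 from the other rows.
Row 3 update in column w2: 0 − 1·(1/2) = -1/2.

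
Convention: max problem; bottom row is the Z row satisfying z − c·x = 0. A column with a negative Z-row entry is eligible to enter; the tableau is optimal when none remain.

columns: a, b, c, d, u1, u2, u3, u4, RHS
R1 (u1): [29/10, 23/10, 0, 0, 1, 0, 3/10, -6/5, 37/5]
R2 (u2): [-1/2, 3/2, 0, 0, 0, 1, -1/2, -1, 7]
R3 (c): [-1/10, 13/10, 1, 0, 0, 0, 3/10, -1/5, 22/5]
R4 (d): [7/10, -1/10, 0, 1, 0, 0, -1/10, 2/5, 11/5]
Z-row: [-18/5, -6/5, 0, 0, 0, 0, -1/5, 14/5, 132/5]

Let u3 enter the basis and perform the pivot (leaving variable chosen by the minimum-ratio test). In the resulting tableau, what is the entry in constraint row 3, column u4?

-2/3

Ratio test on column u3 — row 1: (37/5)/(3/10) = 74/3; row 2: entry -1/2 ≤ 0; row 3: (22/5)/(3/10) = 44/3; row 4: entry -1/10 ≤ 0. Minimum is 44/3 at row 3 (c leaves); pivot element 3/10.
Divide row 3 by 3/10; eliminate column u3 from the other rows.
In the new row 3, the u4 entry is the old entry divided by the pivot: (-1/5)/(3/10) = -2/3.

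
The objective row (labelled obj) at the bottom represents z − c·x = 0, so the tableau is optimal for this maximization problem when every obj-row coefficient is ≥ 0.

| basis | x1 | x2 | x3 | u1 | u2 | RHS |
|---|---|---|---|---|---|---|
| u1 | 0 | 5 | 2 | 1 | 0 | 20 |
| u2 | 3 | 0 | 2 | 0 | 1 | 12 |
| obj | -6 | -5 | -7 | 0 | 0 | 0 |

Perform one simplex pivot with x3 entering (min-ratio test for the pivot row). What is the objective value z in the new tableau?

42

Ratio test on column x3 — row 1: 20/2 = 10; row 2: 12/2 = 6. Minimum is 6 at row 2 (u2 leaves); pivot element 2.
Pivot on row 2; the obj-row RHS becomes 0 − (-7)·6 = 42.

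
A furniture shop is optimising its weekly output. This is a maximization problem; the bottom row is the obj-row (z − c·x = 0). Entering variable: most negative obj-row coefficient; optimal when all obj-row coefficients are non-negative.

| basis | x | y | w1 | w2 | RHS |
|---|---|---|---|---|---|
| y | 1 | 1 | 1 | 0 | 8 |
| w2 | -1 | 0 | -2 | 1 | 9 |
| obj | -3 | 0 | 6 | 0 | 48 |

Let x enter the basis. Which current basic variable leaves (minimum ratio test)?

y

Column x entries and ratios — y: 8/1 = 8; w2: -1 ≤ 0, skip.
Smallest ratio is 8 in the row of y, so y leaves.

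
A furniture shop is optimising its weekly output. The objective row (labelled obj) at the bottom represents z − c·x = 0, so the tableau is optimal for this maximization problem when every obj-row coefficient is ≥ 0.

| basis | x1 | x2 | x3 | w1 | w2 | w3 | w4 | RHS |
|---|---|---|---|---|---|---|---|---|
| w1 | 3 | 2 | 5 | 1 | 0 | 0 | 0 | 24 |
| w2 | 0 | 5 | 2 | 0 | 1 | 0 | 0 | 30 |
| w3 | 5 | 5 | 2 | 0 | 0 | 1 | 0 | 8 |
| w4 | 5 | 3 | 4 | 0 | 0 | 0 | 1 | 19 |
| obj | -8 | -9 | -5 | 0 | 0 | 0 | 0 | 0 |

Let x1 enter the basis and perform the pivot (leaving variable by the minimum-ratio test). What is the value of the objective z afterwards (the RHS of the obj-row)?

Ratio test on column x1 — row 1: 24/3 = 8; row 2: entry 0 ≤ 0; row 3: 8/5 = 8/5; row 4: 19/5 = 19/5. Minimum is 8/5 at row 3 (w3 leaves); pivot element 5.
Pivot on row 3; the obj-row RHS becomes 0 − (-8)·(8/5) = 64/5.

64/5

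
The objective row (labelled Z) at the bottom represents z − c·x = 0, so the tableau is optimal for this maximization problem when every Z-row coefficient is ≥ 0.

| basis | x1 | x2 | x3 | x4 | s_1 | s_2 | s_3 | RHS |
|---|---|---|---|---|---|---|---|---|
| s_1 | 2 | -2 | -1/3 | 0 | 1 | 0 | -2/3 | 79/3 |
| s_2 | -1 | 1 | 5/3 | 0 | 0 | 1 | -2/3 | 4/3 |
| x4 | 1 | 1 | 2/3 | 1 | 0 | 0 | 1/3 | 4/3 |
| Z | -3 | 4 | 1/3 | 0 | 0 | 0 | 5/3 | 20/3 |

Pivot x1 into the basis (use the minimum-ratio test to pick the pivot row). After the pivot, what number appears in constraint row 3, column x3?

Ratio test on column x1 — row 1: (79/3)/2 = 79/6; row 2: entry -1 ≤ 0; row 3: (4/3)/1 = 4/3. Minimum is 4/3 at row 3 (x4 leaves); pivot element 1.
Divide row 3 by 1; eliminate column x1 from the other rows.
In the new row 3, the x3 entry is the old entry divided by the pivot: (2/3)/1 = 2/3.

2/3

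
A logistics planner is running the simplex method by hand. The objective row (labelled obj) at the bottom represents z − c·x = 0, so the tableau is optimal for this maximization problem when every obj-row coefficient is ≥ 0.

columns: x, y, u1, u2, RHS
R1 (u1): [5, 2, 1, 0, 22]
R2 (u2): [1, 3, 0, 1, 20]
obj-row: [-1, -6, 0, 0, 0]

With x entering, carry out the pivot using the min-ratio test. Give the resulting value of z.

Ratio test on column x — row 1: 22/5 = 22/5; row 2: 20/1 = 20. Minimum is 22/5 at row 1 (u1 leaves); pivot element 5.
Pivot on row 1; the obj-row RHS becomes 0 − (-1)·(22/5) = 22/5.

22/5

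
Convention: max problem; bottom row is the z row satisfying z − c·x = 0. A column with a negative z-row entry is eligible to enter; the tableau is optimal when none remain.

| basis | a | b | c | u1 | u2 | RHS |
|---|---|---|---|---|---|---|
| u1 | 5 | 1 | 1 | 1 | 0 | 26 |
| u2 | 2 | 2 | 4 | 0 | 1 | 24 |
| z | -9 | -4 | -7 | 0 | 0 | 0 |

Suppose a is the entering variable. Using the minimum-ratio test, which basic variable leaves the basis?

Column a entries and ratios — u1: 26/5 = 26/5; u2: 24/2 = 12.
Smallest ratio is 26/5 in the row of u1, so u1 leaves.

u1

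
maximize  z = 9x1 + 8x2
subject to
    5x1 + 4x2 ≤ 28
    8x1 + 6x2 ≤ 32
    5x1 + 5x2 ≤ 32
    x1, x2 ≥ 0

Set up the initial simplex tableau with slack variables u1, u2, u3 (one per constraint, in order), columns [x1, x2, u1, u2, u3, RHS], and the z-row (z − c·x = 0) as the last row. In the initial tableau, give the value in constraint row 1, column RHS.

28

The RHS of constraint 1 is b_1 = 28.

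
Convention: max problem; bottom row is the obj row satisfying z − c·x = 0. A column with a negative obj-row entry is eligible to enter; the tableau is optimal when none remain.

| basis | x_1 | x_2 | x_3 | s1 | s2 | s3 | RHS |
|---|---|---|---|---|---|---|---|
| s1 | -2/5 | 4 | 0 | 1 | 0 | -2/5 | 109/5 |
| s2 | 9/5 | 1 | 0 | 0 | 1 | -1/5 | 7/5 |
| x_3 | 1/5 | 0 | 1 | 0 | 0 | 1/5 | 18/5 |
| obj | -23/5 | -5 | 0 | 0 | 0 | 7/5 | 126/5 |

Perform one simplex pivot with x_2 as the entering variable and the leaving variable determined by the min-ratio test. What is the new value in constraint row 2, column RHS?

Ratio test on column x_2 — row 1: (109/5)/4 = 109/20; row 2: (7/5)/1 = 7/5; row 3: entry 0 ≤ 0. Minimum is 7/5 at row 2 (s2 leaves); pivot element 1.
Divide row 2 by 1; eliminate column x_2 from the other rows.
In the new row 2, the RHS entry is the old entry divided by the pivot: (7/5)/1 = 7/5.

7/5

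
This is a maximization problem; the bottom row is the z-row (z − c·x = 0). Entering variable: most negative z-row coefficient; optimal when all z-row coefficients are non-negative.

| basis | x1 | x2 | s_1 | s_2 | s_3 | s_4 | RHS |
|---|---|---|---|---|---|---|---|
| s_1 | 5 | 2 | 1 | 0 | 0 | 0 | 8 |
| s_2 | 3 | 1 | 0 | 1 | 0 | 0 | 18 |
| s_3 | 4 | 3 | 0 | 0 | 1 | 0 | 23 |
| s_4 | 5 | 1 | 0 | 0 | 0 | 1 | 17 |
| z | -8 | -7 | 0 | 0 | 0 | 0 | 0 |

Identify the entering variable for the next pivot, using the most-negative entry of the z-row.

Negative z-row entries: x1: -8, x2: -7.
The most negative is -8 in column x1, so x1 enters.

x1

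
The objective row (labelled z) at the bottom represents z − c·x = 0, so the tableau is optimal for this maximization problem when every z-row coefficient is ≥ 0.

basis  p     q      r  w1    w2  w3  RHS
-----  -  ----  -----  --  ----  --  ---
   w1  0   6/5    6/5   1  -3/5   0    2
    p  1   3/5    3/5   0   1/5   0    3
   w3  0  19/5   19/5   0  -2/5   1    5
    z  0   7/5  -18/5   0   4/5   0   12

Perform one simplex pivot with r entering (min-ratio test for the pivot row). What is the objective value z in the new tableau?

318/19

Ratio test on column r — row 1: 2/(6/5) = 5/3; row 2: 3/(3/5) = 5; row 3: 5/(19/5) = 25/19. Minimum is 25/19 at row 3 (w3 leaves); pivot element 19/5.
Pivot on row 3; the z-row RHS becomes 12 − (-18/5)·(25/19) = 318/19.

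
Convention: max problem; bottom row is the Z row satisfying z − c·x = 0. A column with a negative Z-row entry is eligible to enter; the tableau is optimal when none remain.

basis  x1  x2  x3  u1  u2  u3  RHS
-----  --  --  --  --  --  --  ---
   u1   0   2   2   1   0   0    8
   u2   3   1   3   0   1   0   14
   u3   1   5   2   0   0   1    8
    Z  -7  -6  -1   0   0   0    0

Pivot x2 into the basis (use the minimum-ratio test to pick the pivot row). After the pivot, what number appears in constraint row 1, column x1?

Ratio test on column x2 — row 1: 8/2 = 4; row 2: 14/1 = 14; row 3: 8/5 = 8/5. Minimum is 8/5 at row 3 (u3 leaves); pivot element 5.
Divide row 3 by 5; eliminate column x2 from the other rows.
Row 1 update in column x1: 0 − 2·(1/5) = -2/5.

-2/5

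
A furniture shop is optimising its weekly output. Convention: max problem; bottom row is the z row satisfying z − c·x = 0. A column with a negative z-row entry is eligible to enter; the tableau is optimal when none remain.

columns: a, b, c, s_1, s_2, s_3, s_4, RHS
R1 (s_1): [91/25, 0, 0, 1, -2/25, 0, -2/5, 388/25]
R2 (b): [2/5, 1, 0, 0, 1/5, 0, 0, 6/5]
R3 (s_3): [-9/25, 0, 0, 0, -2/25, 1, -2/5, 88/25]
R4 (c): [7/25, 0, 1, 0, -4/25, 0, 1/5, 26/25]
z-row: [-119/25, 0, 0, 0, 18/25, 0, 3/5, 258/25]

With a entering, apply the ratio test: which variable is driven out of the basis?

Column a entries and ratios — s_1: (388/25)/(91/25) = 388/91; b: (6/5)/(2/5) = 3; s_3: -9/25 ≤ 0, skip; c: (26/25)/(7/25) = 26/7.
Smallest ratio is 3 in the row of b, so b leaves.

b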